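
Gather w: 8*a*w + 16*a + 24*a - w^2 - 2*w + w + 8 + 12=40*a - w^2 + w*(8*a - 1) + 20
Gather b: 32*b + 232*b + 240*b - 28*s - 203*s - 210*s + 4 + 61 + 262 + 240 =504*b - 441*s + 567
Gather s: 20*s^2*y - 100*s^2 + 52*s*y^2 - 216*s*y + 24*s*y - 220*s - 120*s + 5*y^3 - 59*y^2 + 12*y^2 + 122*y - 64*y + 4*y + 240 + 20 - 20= s^2*(20*y - 100) + s*(52*y^2 - 192*y - 340) + 5*y^3 - 47*y^2 + 62*y + 240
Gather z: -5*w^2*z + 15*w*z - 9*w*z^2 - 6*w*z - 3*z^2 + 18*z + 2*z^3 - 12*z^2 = 2*z^3 + z^2*(-9*w - 15) + z*(-5*w^2 + 9*w + 18)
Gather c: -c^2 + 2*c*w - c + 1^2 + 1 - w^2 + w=-c^2 + c*(2*w - 1) - w^2 + w + 2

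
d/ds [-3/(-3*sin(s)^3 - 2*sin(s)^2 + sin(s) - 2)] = 3*(-9*sin(s)^2 - 4*sin(s) + 1)*cos(s)/(3*sin(s)^3 + 2*sin(s)^2 - sin(s) + 2)^2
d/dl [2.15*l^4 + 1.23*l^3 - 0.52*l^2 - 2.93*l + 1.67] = 8.6*l^3 + 3.69*l^2 - 1.04*l - 2.93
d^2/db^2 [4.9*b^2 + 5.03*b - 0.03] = 9.80000000000000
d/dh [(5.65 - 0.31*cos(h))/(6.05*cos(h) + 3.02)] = 35.1187*sin(h)/(6.05*cos(h) + 3.02)^2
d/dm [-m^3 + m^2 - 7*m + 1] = -3*m^2 + 2*m - 7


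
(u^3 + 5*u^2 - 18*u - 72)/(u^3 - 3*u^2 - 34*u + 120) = (u + 3)/(u - 5)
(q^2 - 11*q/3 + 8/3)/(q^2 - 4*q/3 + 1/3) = (3*q - 8)/(3*q - 1)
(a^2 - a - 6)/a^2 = (a^2 - a - 6)/a^2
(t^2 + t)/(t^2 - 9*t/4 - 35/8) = 8*t*(t + 1)/(8*t^2 - 18*t - 35)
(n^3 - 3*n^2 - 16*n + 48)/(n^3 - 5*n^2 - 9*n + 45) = (n^2 - 16)/(n^2 - 2*n - 15)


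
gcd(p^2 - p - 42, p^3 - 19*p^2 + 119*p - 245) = p - 7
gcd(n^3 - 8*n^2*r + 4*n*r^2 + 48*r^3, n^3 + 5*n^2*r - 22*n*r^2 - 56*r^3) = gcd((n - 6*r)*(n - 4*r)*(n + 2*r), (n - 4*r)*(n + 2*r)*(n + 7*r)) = -n^2 + 2*n*r + 8*r^2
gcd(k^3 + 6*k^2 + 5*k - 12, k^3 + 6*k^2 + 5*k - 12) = k^3 + 6*k^2 + 5*k - 12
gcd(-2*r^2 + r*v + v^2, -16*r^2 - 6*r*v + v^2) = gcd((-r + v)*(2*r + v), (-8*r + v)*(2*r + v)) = 2*r + v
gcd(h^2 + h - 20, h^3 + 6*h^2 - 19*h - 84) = h - 4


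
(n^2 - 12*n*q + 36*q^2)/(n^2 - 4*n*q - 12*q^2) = (n - 6*q)/(n + 2*q)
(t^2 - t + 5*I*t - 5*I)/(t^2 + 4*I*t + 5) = (t - 1)/(t - I)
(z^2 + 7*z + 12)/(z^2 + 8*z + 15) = (z + 4)/(z + 5)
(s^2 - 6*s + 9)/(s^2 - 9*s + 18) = (s - 3)/(s - 6)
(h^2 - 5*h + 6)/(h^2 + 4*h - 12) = (h - 3)/(h + 6)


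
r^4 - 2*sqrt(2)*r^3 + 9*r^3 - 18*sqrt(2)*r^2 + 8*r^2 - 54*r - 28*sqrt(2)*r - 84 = (r + 2)*(r + 7)*(r - 3*sqrt(2))*(r + sqrt(2))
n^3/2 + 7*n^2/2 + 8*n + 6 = (n/2 + 1)*(n + 2)*(n + 3)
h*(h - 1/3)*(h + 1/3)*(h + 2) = h^4 + 2*h^3 - h^2/9 - 2*h/9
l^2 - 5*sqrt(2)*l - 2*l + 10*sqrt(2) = (l - 2)*(l - 5*sqrt(2))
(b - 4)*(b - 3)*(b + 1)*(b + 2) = b^4 - 4*b^3 - 7*b^2 + 22*b + 24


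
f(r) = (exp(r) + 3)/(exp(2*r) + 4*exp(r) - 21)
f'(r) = (exp(r) + 3)*(-2*exp(2*r) - 4*exp(r))/(exp(2*r) + 4*exp(r) - 21)^2 + exp(r)/(exp(2*r) + 4*exp(r) - 21)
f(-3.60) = -0.14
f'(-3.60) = -0.00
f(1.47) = 0.48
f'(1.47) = -1.45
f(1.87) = 0.20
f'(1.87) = -0.33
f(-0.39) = -0.21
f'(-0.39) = -0.08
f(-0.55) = -0.19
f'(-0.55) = -0.06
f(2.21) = 0.12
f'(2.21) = -0.16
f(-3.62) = -0.14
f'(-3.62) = -0.00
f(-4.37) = -0.14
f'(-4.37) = -0.00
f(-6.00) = -0.14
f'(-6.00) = 0.00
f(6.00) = 0.00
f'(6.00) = 0.00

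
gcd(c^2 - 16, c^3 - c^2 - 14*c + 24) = c + 4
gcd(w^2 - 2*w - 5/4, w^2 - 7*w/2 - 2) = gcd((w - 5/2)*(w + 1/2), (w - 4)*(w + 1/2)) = w + 1/2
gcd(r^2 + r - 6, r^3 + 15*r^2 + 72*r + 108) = r + 3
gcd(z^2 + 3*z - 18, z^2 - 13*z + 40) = 1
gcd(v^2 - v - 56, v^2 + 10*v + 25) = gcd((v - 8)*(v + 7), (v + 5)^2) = 1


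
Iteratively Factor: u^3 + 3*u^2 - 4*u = (u - 1)*(u^2 + 4*u) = (u - 1)*(u + 4)*(u)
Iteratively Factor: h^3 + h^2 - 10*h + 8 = (h - 1)*(h^2 + 2*h - 8) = (h - 1)*(h + 4)*(h - 2)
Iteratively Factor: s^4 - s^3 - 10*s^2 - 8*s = (s)*(s^3 - s^2 - 10*s - 8) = s*(s - 4)*(s^2 + 3*s + 2) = s*(s - 4)*(s + 2)*(s + 1)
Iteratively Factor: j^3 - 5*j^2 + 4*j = (j - 1)*(j^2 - 4*j) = j*(j - 1)*(j - 4)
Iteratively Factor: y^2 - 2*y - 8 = (y + 2)*(y - 4)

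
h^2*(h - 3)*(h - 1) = h^4 - 4*h^3 + 3*h^2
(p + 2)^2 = p^2 + 4*p + 4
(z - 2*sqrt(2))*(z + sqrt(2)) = z^2 - sqrt(2)*z - 4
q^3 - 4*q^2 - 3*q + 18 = (q - 3)^2*(q + 2)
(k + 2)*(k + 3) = k^2 + 5*k + 6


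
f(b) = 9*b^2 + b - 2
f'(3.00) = 55.00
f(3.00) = 82.00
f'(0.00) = 1.00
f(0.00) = -2.00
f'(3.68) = 67.24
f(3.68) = 123.56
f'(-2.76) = -48.68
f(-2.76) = 63.80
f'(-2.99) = -52.82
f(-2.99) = 75.47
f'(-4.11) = -72.98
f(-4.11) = 145.92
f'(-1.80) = -31.40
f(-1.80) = 25.36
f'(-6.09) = -108.62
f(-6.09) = 325.70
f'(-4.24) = -75.32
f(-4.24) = 155.56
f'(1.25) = 23.50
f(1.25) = 13.31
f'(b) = 18*b + 1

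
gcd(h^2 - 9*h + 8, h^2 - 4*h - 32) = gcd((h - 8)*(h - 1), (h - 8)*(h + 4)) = h - 8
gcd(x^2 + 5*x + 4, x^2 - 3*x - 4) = x + 1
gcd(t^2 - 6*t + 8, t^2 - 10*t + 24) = t - 4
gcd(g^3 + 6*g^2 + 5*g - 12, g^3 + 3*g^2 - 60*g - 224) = g + 4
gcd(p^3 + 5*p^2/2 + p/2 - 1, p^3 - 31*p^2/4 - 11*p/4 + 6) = p + 1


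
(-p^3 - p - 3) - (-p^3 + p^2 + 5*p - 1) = -p^2 - 6*p - 2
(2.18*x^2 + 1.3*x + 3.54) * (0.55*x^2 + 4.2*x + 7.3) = 1.199*x^4 + 9.871*x^3 + 23.321*x^2 + 24.358*x + 25.842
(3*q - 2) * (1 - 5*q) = -15*q^2 + 13*q - 2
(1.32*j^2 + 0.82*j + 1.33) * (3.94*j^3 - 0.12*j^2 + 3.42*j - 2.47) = 5.2008*j^5 + 3.0724*j^4 + 9.6562*j^3 - 0.615600000000001*j^2 + 2.5232*j - 3.2851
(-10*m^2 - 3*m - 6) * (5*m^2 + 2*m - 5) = -50*m^4 - 35*m^3 + 14*m^2 + 3*m + 30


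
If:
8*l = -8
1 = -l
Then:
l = -1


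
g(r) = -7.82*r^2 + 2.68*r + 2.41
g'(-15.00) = 237.28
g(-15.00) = -1797.29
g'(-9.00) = 143.44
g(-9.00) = -655.13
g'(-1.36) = 23.95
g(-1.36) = -15.70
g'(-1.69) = 29.11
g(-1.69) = -24.45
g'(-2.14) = 36.15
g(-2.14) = -39.14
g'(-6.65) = 106.69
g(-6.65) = -361.23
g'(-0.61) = 12.22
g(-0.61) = -2.13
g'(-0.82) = 15.50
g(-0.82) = -5.05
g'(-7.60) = 121.54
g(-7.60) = -469.64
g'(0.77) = -9.36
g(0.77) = -0.16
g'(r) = 2.68 - 15.64*r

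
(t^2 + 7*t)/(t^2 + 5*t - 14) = t/(t - 2)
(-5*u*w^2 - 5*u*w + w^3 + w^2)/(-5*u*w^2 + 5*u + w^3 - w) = w/(w - 1)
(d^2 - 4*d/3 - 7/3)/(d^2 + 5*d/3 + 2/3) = (3*d - 7)/(3*d + 2)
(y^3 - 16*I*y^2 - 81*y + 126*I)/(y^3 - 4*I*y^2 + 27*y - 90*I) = (y - 7*I)/(y + 5*I)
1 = 1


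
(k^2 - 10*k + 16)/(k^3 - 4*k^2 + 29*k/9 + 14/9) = 9*(k - 8)/(9*k^2 - 18*k - 7)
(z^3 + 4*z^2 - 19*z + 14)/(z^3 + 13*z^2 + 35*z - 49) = (z - 2)/(z + 7)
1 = 1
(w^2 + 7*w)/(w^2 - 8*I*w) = (w + 7)/(w - 8*I)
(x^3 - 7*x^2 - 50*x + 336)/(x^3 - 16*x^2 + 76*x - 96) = (x + 7)/(x - 2)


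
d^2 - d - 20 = (d - 5)*(d + 4)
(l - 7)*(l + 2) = l^2 - 5*l - 14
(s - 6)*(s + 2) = s^2 - 4*s - 12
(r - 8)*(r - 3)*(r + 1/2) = r^3 - 21*r^2/2 + 37*r/2 + 12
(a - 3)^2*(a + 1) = a^3 - 5*a^2 + 3*a + 9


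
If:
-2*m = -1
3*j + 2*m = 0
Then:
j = -1/3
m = 1/2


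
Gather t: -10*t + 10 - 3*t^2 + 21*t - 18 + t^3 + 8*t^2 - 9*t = t^3 + 5*t^2 + 2*t - 8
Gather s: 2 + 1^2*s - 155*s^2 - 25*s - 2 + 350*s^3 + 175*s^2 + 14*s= 350*s^3 + 20*s^2 - 10*s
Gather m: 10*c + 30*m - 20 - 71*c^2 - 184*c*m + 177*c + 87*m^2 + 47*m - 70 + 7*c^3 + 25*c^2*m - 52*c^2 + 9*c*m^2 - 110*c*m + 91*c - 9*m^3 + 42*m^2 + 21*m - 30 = 7*c^3 - 123*c^2 + 278*c - 9*m^3 + m^2*(9*c + 129) + m*(25*c^2 - 294*c + 98) - 120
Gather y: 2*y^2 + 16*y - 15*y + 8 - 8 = 2*y^2 + y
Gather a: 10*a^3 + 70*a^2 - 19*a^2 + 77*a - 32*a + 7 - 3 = 10*a^3 + 51*a^2 + 45*a + 4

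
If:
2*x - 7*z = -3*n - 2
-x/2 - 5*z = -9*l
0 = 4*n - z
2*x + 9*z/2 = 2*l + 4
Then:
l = 272/669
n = 106/669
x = 656/669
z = 424/669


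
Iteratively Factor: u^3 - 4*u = (u)*(u^2 - 4) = u*(u + 2)*(u - 2)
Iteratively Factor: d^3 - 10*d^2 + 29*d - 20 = (d - 4)*(d^2 - 6*d + 5) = (d - 4)*(d - 1)*(d - 5)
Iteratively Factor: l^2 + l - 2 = (l - 1)*(l + 2)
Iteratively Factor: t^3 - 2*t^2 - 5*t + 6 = (t - 3)*(t^2 + t - 2) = (t - 3)*(t + 2)*(t - 1)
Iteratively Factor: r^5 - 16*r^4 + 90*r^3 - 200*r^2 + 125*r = (r - 1)*(r^4 - 15*r^3 + 75*r^2 - 125*r) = r*(r - 1)*(r^3 - 15*r^2 + 75*r - 125) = r*(r - 5)*(r - 1)*(r^2 - 10*r + 25) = r*(r - 5)^2*(r - 1)*(r - 5)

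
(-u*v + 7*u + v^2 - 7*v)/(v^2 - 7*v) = (-u + v)/v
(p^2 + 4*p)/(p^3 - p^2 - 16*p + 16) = p/(p^2 - 5*p + 4)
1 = 1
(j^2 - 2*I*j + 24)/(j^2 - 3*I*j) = (j^2 - 2*I*j + 24)/(j*(j - 3*I))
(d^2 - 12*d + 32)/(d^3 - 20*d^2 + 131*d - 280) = (d - 4)/(d^2 - 12*d + 35)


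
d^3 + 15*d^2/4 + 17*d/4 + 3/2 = (d + 3/4)*(d + 1)*(d + 2)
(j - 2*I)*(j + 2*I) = j^2 + 4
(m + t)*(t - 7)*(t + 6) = m*t^2 - m*t - 42*m + t^3 - t^2 - 42*t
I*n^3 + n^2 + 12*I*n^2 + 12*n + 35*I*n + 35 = (n + 5)*(n + 7)*(I*n + 1)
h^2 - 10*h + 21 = (h - 7)*(h - 3)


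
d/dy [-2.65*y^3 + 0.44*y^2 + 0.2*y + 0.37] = -7.95*y^2 + 0.88*y + 0.2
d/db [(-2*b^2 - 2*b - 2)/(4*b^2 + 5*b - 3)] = 2*(-b^2 + 14*b + 8)/(16*b^4 + 40*b^3 + b^2 - 30*b + 9)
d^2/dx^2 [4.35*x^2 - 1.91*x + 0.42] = 8.70000000000000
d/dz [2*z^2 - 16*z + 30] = 4*z - 16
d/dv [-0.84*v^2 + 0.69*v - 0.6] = 0.69 - 1.68*v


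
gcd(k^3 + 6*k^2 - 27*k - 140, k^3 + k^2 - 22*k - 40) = k^2 - k - 20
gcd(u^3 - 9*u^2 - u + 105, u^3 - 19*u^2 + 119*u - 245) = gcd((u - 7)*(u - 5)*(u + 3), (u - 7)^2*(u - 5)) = u^2 - 12*u + 35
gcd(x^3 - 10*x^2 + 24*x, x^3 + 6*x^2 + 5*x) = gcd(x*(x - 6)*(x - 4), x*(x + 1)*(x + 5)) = x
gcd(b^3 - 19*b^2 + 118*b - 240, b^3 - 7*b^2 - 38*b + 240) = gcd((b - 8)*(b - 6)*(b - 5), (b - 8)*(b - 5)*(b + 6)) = b^2 - 13*b + 40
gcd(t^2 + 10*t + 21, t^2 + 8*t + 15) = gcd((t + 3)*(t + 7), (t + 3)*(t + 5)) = t + 3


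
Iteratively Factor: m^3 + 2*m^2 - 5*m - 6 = (m + 1)*(m^2 + m - 6) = (m + 1)*(m + 3)*(m - 2)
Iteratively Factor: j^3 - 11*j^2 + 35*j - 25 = (j - 5)*(j^2 - 6*j + 5) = (j - 5)*(j - 1)*(j - 5)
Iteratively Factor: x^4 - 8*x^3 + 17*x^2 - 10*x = (x - 2)*(x^3 - 6*x^2 + 5*x) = x*(x - 2)*(x^2 - 6*x + 5) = x*(x - 2)*(x - 1)*(x - 5)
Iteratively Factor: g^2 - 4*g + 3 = (g - 1)*(g - 3)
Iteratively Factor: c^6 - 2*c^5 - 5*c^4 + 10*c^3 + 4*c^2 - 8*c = (c)*(c^5 - 2*c^4 - 5*c^3 + 10*c^2 + 4*c - 8) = c*(c + 2)*(c^4 - 4*c^3 + 3*c^2 + 4*c - 4) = c*(c - 2)*(c + 2)*(c^3 - 2*c^2 - c + 2) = c*(c - 2)^2*(c + 2)*(c^2 - 1) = c*(c - 2)^2*(c + 1)*(c + 2)*(c - 1)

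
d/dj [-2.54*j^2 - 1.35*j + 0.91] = -5.08*j - 1.35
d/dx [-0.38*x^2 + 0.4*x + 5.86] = 0.4 - 0.76*x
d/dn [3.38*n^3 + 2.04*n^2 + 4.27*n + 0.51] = 10.14*n^2 + 4.08*n + 4.27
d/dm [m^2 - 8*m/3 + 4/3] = 2*m - 8/3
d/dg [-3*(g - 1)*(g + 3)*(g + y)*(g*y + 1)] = -3*y*(g - 1)*(g + 3)*(g + y) - 3*(g - 1)*(g + 3)*(g*y + 1) - 3*(g - 1)*(g + y)*(g*y + 1) - 3*(g + 3)*(g + y)*(g*y + 1)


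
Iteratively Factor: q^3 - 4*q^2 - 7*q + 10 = (q - 1)*(q^2 - 3*q - 10) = (q - 1)*(q + 2)*(q - 5)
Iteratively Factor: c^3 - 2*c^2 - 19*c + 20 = (c - 5)*(c^2 + 3*c - 4) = (c - 5)*(c + 4)*(c - 1)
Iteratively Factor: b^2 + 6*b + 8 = (b + 4)*(b + 2)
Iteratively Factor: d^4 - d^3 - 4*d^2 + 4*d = (d)*(d^3 - d^2 - 4*d + 4) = d*(d + 2)*(d^2 - 3*d + 2) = d*(d - 1)*(d + 2)*(d - 2)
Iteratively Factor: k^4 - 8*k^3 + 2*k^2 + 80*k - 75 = (k - 1)*(k^3 - 7*k^2 - 5*k + 75) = (k - 5)*(k - 1)*(k^2 - 2*k - 15) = (k - 5)^2*(k - 1)*(k + 3)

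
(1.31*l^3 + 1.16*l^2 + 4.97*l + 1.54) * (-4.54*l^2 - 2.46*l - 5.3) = -5.9474*l^5 - 8.489*l^4 - 32.3604*l^3 - 25.3658*l^2 - 30.1294*l - 8.162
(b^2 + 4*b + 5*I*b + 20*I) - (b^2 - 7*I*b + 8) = 4*b + 12*I*b - 8 + 20*I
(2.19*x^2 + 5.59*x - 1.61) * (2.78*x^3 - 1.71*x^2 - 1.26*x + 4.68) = 6.0882*x^5 + 11.7953*x^4 - 16.7941*x^3 + 5.9589*x^2 + 28.1898*x - 7.5348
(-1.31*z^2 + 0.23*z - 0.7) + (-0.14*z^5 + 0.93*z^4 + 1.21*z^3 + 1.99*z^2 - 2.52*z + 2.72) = -0.14*z^5 + 0.93*z^4 + 1.21*z^3 + 0.68*z^2 - 2.29*z + 2.02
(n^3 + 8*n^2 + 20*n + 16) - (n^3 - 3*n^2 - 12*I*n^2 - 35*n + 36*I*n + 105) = 11*n^2 + 12*I*n^2 + 55*n - 36*I*n - 89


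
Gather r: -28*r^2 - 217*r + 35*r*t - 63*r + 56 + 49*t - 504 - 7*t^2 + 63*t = -28*r^2 + r*(35*t - 280) - 7*t^2 + 112*t - 448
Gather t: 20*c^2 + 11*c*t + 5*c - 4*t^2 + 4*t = 20*c^2 + 5*c - 4*t^2 + t*(11*c + 4)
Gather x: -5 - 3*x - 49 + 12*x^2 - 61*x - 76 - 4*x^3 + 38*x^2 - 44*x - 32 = -4*x^3 + 50*x^2 - 108*x - 162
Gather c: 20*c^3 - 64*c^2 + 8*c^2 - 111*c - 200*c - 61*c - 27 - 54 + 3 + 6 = 20*c^3 - 56*c^2 - 372*c - 72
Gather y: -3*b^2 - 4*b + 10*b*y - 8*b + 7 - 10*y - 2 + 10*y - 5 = -3*b^2 + 10*b*y - 12*b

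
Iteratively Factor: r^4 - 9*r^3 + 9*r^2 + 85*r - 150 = (r - 5)*(r^3 - 4*r^2 - 11*r + 30) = (r - 5)*(r - 2)*(r^2 - 2*r - 15) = (r - 5)*(r - 2)*(r + 3)*(r - 5)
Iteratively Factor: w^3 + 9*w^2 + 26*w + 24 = (w + 3)*(w^2 + 6*w + 8) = (w + 2)*(w + 3)*(w + 4)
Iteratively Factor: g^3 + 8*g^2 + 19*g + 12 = (g + 1)*(g^2 + 7*g + 12) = (g + 1)*(g + 4)*(g + 3)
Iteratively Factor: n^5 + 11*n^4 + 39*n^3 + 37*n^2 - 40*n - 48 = (n + 3)*(n^4 + 8*n^3 + 15*n^2 - 8*n - 16) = (n + 3)*(n + 4)*(n^3 + 4*n^2 - n - 4) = (n + 3)*(n + 4)^2*(n^2 - 1) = (n + 1)*(n + 3)*(n + 4)^2*(n - 1)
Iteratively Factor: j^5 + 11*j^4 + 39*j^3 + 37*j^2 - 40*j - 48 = (j + 3)*(j^4 + 8*j^3 + 15*j^2 - 8*j - 16) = (j - 1)*(j + 3)*(j^3 + 9*j^2 + 24*j + 16) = (j - 1)*(j + 3)*(j + 4)*(j^2 + 5*j + 4) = (j - 1)*(j + 1)*(j + 3)*(j + 4)*(j + 4)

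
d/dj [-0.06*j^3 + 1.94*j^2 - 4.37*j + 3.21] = -0.18*j^2 + 3.88*j - 4.37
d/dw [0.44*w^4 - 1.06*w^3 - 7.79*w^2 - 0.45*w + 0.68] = 1.76*w^3 - 3.18*w^2 - 15.58*w - 0.45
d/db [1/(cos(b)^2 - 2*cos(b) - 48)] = 2*(cos(b) - 1)*sin(b)/(sin(b)^2 + 2*cos(b) + 47)^2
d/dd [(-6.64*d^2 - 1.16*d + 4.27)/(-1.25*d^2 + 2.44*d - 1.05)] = (-17.6516*d^2 + 24.619*d - 9.2008)/(1.5625*d^4 - 6.1*d^3 + 8.5786*d^2 - 5.124*d + 1.1025)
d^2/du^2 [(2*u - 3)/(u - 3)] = 6/(u - 3)^3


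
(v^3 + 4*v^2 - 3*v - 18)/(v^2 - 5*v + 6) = (v^2 + 6*v + 9)/(v - 3)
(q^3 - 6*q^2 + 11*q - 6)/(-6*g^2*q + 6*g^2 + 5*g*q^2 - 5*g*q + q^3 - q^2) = (q^2 - 5*q + 6)/(-6*g^2 + 5*g*q + q^2)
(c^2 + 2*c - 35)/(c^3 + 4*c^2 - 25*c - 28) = (c - 5)/(c^2 - 3*c - 4)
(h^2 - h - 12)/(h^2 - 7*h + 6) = (h^2 - h - 12)/(h^2 - 7*h + 6)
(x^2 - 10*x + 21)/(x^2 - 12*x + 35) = (x - 3)/(x - 5)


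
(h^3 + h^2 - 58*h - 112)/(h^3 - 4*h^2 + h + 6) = (h^3 + h^2 - 58*h - 112)/(h^3 - 4*h^2 + h + 6)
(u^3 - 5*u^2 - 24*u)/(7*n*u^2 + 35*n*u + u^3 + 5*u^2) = (u^2 - 5*u - 24)/(7*n*u + 35*n + u^2 + 5*u)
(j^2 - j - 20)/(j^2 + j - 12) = (j - 5)/(j - 3)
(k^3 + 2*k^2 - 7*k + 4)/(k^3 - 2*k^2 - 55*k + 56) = (k^2 + 3*k - 4)/(k^2 - k - 56)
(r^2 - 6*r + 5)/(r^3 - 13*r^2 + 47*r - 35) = 1/(r - 7)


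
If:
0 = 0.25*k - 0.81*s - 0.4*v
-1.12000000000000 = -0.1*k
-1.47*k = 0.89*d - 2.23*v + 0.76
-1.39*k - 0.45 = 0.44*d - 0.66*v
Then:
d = -61.84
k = 11.20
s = 11.83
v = -16.96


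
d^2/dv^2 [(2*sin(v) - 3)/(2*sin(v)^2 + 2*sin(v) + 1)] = 2*(-4*sin(v)^5 + 28*sin(v)^4 + 38*sin(v)^3 - 40*sin(v)^2 - 52*sin(v) - 10)/(2*sin(v) - cos(2*v) + 2)^3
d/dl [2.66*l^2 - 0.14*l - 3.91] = 5.32*l - 0.14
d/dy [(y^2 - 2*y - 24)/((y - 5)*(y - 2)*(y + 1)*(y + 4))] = 2*(-y^3 + 12*y^2 - 36*y + 14)/(y^6 - 12*y^5 + 42*y^4 - 16*y^3 - 111*y^2 + 60*y + 100)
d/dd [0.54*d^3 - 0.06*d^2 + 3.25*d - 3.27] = 1.62*d^2 - 0.12*d + 3.25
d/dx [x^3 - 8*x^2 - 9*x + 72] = 3*x^2 - 16*x - 9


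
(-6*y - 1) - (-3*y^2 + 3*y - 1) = 3*y^2 - 9*y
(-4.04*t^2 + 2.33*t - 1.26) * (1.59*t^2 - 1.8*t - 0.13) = -6.4236*t^4 + 10.9767*t^3 - 5.6722*t^2 + 1.9651*t + 0.1638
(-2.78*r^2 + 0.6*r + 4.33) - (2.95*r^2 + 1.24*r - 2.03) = -5.73*r^2 - 0.64*r + 6.36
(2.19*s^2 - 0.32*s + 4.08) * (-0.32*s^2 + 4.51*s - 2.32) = -0.7008*s^4 + 9.9793*s^3 - 7.8296*s^2 + 19.1432*s - 9.4656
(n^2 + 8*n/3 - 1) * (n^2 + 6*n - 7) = n^4 + 26*n^3/3 + 8*n^2 - 74*n/3 + 7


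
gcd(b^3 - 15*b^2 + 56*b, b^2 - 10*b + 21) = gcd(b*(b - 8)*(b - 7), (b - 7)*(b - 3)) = b - 7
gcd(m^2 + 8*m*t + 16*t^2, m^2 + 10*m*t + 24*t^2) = m + 4*t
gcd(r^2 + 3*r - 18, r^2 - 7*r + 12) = r - 3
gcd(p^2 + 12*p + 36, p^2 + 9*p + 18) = p + 6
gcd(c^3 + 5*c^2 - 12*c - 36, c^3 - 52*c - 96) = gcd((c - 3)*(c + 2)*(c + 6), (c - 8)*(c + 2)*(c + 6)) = c^2 + 8*c + 12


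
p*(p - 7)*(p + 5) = p^3 - 2*p^2 - 35*p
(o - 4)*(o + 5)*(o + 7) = o^3 + 8*o^2 - 13*o - 140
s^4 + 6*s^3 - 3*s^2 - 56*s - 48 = (s - 3)*(s + 1)*(s + 4)^2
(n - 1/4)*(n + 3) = n^2 + 11*n/4 - 3/4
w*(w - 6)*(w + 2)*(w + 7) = w^4 + 3*w^3 - 40*w^2 - 84*w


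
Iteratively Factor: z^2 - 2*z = (z - 2)*(z)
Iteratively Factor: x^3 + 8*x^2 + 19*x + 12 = (x + 1)*(x^2 + 7*x + 12) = (x + 1)*(x + 3)*(x + 4)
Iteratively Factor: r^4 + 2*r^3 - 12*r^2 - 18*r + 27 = (r - 1)*(r^3 + 3*r^2 - 9*r - 27) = (r - 3)*(r - 1)*(r^2 + 6*r + 9) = (r - 3)*(r - 1)*(r + 3)*(r + 3)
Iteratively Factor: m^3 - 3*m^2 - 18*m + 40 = (m - 2)*(m^2 - m - 20) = (m - 2)*(m + 4)*(m - 5)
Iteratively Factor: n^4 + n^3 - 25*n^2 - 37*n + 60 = (n - 5)*(n^3 + 6*n^2 + 5*n - 12) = (n - 5)*(n + 3)*(n^2 + 3*n - 4) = (n - 5)*(n - 1)*(n + 3)*(n + 4)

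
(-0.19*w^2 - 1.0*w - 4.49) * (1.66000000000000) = -0.3154*w^2 - 1.66*w - 7.4534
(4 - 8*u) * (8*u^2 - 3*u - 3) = -64*u^3 + 56*u^2 + 12*u - 12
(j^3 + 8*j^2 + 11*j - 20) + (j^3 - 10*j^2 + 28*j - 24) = 2*j^3 - 2*j^2 + 39*j - 44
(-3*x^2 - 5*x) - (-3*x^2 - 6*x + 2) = x - 2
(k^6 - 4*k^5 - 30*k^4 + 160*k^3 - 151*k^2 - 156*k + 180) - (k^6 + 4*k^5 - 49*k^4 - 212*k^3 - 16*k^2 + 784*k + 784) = -8*k^5 + 19*k^4 + 372*k^3 - 135*k^2 - 940*k - 604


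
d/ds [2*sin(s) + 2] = 2*cos(s)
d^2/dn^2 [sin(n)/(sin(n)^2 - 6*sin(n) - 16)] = (-sin(n)^5 - 6*sin(n)^4 - 94*sin(n)^3 + 96*sin(n)^2 - 160*sin(n) - 192)/((sin(n) - 8)^3*(sin(n) + 2)^3)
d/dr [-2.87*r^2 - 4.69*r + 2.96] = -5.74*r - 4.69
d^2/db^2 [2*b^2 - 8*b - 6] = 4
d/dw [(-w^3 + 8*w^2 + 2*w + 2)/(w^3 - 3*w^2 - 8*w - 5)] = (-5*w^4 + 12*w^3 - 49*w^2 - 68*w + 6)/(w^6 - 6*w^5 - 7*w^4 + 38*w^3 + 94*w^2 + 80*w + 25)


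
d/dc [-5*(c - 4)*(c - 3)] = 35 - 10*c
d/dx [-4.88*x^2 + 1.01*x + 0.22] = 1.01 - 9.76*x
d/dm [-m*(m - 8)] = 8 - 2*m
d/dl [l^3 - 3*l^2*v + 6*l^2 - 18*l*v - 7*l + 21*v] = 3*l^2 - 6*l*v + 12*l - 18*v - 7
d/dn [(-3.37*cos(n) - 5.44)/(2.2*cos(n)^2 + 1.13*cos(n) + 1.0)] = (7.414*sin(n)^2 - 23.936*cos(n) - 10.1912)*sin(n)/(2.2*cos(n)^2 + 1.13*cos(n) + 1.0)^2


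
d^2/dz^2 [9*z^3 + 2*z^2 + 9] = 54*z + 4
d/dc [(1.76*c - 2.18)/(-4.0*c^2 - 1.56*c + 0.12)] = (7.04*c^2 - 17.44*c - 3.1896)/(16.0*c^4 + 12.48*c^3 + 1.4736*c^2 - 0.3744*c + 0.0144)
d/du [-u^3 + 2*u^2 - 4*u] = -3*u^2 + 4*u - 4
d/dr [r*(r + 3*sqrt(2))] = 2*r + 3*sqrt(2)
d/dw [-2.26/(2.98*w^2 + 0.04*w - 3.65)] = (13.4696*w + 0.0904)/(2.98*w^2 + 0.04*w - 3.65)^2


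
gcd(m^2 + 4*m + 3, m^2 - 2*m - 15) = m + 3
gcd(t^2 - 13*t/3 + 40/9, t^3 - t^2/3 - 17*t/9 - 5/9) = t - 5/3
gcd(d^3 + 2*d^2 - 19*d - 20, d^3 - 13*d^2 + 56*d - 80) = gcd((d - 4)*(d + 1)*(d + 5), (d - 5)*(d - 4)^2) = d - 4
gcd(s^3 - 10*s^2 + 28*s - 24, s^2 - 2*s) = s - 2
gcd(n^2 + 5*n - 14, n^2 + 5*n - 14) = n^2 + 5*n - 14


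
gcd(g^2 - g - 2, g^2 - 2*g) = g - 2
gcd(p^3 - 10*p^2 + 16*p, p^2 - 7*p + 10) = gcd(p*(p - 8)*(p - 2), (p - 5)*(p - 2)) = p - 2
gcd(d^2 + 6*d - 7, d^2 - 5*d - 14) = 1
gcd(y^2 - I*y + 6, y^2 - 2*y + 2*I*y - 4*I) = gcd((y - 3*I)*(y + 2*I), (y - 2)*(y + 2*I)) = y + 2*I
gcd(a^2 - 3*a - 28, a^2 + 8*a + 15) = 1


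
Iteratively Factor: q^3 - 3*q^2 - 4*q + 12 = (q - 3)*(q^2 - 4) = (q - 3)*(q + 2)*(q - 2)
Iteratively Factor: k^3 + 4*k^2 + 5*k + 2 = (k + 2)*(k^2 + 2*k + 1) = (k + 1)*(k + 2)*(k + 1)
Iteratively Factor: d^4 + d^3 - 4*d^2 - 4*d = (d + 1)*(d^3 - 4*d) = (d - 2)*(d + 1)*(d^2 + 2*d) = d*(d - 2)*(d + 1)*(d + 2)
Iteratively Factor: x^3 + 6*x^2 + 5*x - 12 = (x + 4)*(x^2 + 2*x - 3) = (x + 3)*(x + 4)*(x - 1)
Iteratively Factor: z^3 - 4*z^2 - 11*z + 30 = (z - 2)*(z^2 - 2*z - 15) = (z - 2)*(z + 3)*(z - 5)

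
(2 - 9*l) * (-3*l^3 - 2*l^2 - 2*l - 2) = 27*l^4 + 12*l^3 + 14*l^2 + 14*l - 4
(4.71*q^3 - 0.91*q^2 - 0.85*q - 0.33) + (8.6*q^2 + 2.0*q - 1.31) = 4.71*q^3 + 7.69*q^2 + 1.15*q - 1.64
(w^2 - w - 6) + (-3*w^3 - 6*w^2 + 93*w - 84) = -3*w^3 - 5*w^2 + 92*w - 90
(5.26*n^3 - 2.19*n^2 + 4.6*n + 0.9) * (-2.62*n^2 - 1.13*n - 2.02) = -13.7812*n^5 - 0.206*n^4 - 20.2025*n^3 - 3.1322*n^2 - 10.309*n - 1.818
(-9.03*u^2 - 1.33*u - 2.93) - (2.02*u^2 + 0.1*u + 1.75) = -11.05*u^2 - 1.43*u - 4.68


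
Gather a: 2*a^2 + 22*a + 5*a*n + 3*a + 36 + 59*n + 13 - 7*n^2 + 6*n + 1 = 2*a^2 + a*(5*n + 25) - 7*n^2 + 65*n + 50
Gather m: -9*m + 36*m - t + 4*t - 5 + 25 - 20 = 27*m + 3*t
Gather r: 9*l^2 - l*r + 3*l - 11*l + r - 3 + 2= 9*l^2 - 8*l + r*(1 - l) - 1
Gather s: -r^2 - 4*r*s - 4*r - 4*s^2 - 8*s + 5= -r^2 - 4*r - 4*s^2 + s*(-4*r - 8) + 5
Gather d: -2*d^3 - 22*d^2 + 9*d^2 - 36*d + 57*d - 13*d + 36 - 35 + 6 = -2*d^3 - 13*d^2 + 8*d + 7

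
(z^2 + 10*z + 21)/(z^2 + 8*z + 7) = (z + 3)/(z + 1)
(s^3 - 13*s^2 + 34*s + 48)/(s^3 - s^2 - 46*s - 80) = (s^2 - 5*s - 6)/(s^2 + 7*s + 10)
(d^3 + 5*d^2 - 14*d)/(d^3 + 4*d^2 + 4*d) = (d^2 + 5*d - 14)/(d^2 + 4*d + 4)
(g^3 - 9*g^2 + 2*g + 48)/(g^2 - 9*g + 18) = (g^2 - 6*g - 16)/(g - 6)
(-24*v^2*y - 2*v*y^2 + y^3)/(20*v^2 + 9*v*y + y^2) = y*(-6*v + y)/(5*v + y)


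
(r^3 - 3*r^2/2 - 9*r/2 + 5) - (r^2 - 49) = r^3 - 5*r^2/2 - 9*r/2 + 54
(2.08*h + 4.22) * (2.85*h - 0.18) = 5.928*h^2 + 11.6526*h - 0.7596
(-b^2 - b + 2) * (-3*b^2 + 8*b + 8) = 3*b^4 - 5*b^3 - 22*b^2 + 8*b + 16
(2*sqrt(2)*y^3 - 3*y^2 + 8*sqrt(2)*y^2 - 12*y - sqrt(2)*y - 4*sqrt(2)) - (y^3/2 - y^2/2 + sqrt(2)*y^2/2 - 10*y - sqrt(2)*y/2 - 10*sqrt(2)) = -y^3/2 + 2*sqrt(2)*y^3 - 5*y^2/2 + 15*sqrt(2)*y^2/2 - 2*y - sqrt(2)*y/2 + 6*sqrt(2)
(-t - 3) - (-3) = -t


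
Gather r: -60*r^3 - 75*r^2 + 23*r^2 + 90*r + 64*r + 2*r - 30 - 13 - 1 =-60*r^3 - 52*r^2 + 156*r - 44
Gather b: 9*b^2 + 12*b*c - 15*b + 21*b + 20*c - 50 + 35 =9*b^2 + b*(12*c + 6) + 20*c - 15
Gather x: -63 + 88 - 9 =16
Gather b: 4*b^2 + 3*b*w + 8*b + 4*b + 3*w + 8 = 4*b^2 + b*(3*w + 12) + 3*w + 8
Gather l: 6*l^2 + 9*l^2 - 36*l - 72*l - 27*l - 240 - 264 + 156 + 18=15*l^2 - 135*l - 330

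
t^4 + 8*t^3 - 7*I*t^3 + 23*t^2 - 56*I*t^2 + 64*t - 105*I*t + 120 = (t + 3)*(t + 5)*(t - 8*I)*(t + I)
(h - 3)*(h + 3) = h^2 - 9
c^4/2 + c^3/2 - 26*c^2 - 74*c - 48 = (c/2 + 1)*(c - 8)*(c + 1)*(c + 6)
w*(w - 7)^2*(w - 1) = w^4 - 15*w^3 + 63*w^2 - 49*w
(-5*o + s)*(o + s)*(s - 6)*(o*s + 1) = -5*o^3*s^2 + 30*o^3*s - 4*o^2*s^3 + 24*o^2*s^2 - 5*o^2*s + 30*o^2 + o*s^4 - 6*o*s^3 - 4*o*s^2 + 24*o*s + s^3 - 6*s^2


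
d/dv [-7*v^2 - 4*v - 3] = -14*v - 4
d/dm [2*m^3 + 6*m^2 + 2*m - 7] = 6*m^2 + 12*m + 2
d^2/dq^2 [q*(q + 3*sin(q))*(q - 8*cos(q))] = -3*q^2*sin(q) + 8*q^2*cos(q) + 32*q*sin(q) + 48*q*sin(2*q) + 12*q*cos(q) + 6*q + 6*sin(q) - 16*cos(q) - 48*cos(2*q)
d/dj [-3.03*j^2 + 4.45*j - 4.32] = 4.45 - 6.06*j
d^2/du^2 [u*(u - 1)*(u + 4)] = 6*u + 6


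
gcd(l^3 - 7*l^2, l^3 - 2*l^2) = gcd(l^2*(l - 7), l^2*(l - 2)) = l^2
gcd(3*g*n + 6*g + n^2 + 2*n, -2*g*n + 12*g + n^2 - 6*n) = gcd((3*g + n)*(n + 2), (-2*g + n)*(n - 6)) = 1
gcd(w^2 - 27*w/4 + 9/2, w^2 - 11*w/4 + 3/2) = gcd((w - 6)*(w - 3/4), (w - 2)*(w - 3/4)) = w - 3/4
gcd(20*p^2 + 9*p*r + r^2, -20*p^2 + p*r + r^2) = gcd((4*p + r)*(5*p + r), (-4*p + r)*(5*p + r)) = 5*p + r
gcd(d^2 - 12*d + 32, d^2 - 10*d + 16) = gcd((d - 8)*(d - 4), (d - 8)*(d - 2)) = d - 8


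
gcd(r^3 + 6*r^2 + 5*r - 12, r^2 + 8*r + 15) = r + 3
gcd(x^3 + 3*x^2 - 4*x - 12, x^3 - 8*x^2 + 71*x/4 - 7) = 1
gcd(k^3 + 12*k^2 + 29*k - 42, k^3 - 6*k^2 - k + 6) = k - 1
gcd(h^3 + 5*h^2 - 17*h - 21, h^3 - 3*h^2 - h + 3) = h^2 - 2*h - 3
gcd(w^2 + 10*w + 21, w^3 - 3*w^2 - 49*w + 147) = w + 7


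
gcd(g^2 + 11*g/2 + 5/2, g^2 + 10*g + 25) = g + 5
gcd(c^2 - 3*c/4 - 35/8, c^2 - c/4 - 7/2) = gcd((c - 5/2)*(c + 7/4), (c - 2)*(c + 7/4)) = c + 7/4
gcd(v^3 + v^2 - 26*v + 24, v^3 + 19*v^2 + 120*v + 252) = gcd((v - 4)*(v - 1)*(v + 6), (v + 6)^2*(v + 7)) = v + 6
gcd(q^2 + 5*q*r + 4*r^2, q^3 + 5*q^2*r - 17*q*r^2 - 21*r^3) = q + r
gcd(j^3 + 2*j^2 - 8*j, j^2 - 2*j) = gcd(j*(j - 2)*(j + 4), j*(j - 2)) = j^2 - 2*j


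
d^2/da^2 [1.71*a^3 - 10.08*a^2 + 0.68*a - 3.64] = 10.26*a - 20.16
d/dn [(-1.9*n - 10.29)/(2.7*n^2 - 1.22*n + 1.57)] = (5.13*n^2 + 55.566*n - 15.5368)/(7.29*n^4 - 6.588*n^3 + 9.9664*n^2 - 3.8308*n + 2.4649)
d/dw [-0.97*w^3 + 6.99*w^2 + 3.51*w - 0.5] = -2.91*w^2 + 13.98*w + 3.51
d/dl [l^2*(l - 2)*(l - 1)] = l*(4*l^2 - 9*l + 4)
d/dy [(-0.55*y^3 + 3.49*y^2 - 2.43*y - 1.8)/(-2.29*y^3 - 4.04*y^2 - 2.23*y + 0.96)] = (10.2141*y^4 - 8.6764*y^3 - 31.5499*y^2 - 7.8432*y - 6.3468)/(5.2441*y^6 + 18.5032*y^5 + 26.535*y^4 + 13.6216*y^3 - 2.7839*y^2 - 4.2816*y + 0.9216)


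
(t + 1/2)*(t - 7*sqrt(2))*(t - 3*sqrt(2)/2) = t^3 - 17*sqrt(2)*t^2/2 + t^2/2 - 17*sqrt(2)*t/4 + 21*t + 21/2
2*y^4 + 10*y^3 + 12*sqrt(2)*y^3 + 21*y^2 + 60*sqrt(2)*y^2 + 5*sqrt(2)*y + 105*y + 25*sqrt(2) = (y + 5)*(y + 5*sqrt(2))*(sqrt(2)*y + 1)^2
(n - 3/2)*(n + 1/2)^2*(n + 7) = n^4 + 13*n^3/2 - 19*n^2/4 - 73*n/8 - 21/8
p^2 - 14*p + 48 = (p - 8)*(p - 6)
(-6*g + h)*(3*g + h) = -18*g^2 - 3*g*h + h^2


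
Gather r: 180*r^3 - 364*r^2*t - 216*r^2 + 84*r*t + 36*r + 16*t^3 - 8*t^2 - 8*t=180*r^3 + r^2*(-364*t - 216) + r*(84*t + 36) + 16*t^3 - 8*t^2 - 8*t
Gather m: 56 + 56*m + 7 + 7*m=63*m + 63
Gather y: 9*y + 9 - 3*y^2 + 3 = -3*y^2 + 9*y + 12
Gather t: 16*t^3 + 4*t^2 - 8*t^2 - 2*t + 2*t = 16*t^3 - 4*t^2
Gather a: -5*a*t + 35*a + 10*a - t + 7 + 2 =a*(45 - 5*t) - t + 9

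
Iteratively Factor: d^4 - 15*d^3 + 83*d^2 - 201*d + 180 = (d - 5)*(d^3 - 10*d^2 + 33*d - 36) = (d - 5)*(d - 3)*(d^2 - 7*d + 12) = (d - 5)*(d - 4)*(d - 3)*(d - 3)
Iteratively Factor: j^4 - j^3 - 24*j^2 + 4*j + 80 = (j - 2)*(j^3 + j^2 - 22*j - 40) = (j - 2)*(j + 2)*(j^2 - j - 20) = (j - 5)*(j - 2)*(j + 2)*(j + 4)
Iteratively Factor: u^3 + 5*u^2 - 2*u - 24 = (u + 3)*(u^2 + 2*u - 8) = (u + 3)*(u + 4)*(u - 2)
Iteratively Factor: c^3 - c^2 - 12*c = (c - 4)*(c^2 + 3*c) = (c - 4)*(c + 3)*(c)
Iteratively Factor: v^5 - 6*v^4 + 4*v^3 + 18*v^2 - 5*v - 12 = (v - 3)*(v^4 - 3*v^3 - 5*v^2 + 3*v + 4) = (v - 4)*(v - 3)*(v^3 + v^2 - v - 1) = (v - 4)*(v - 3)*(v + 1)*(v^2 - 1) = (v - 4)*(v - 3)*(v - 1)*(v + 1)*(v + 1)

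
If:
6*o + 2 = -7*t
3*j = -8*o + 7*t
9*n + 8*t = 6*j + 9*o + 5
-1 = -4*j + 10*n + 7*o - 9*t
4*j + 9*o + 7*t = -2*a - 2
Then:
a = -917/358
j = 296/179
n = 1298/1253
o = -89/179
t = 176/1253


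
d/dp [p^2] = 2*p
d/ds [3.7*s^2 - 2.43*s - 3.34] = 7.4*s - 2.43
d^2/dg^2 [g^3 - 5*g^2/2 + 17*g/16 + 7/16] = 6*g - 5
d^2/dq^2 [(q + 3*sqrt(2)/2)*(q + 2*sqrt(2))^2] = 6*q + 11*sqrt(2)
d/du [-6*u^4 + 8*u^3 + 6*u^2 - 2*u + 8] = -24*u^3 + 24*u^2 + 12*u - 2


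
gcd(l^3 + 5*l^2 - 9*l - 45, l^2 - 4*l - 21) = l + 3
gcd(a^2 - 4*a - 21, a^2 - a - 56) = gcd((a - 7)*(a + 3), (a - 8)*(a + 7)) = 1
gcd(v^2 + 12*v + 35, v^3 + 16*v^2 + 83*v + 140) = v^2 + 12*v + 35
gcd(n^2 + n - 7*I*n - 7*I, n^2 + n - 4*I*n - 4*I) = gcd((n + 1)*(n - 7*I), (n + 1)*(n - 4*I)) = n + 1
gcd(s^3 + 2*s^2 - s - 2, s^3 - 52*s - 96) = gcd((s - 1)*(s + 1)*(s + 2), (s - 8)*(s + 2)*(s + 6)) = s + 2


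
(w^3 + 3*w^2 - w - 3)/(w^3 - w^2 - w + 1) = (w + 3)/(w - 1)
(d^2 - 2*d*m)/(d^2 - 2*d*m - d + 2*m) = d/(d - 1)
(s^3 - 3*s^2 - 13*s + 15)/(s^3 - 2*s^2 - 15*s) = (s - 1)/s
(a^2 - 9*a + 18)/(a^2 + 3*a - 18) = (a - 6)/(a + 6)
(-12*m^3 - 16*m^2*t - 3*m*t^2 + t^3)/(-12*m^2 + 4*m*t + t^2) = (-12*m^3 - 16*m^2*t - 3*m*t^2 + t^3)/(-12*m^2 + 4*m*t + t^2)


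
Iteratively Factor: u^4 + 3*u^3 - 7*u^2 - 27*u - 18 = (u + 2)*(u^3 + u^2 - 9*u - 9) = (u + 1)*(u + 2)*(u^2 - 9) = (u + 1)*(u + 2)*(u + 3)*(u - 3)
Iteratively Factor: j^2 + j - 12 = (j + 4)*(j - 3)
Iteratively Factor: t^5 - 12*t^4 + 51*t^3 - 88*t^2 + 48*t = (t - 4)*(t^4 - 8*t^3 + 19*t^2 - 12*t) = (t - 4)*(t - 1)*(t^3 - 7*t^2 + 12*t) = t*(t - 4)*(t - 1)*(t^2 - 7*t + 12) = t*(t - 4)*(t - 3)*(t - 1)*(t - 4)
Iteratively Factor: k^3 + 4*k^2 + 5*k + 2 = (k + 1)*(k^2 + 3*k + 2) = (k + 1)^2*(k + 2)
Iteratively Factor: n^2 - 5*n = (n)*(n - 5)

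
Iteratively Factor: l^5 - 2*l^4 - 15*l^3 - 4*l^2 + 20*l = (l + 2)*(l^4 - 4*l^3 - 7*l^2 + 10*l) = (l - 1)*(l + 2)*(l^3 - 3*l^2 - 10*l) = (l - 1)*(l + 2)^2*(l^2 - 5*l) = l*(l - 1)*(l + 2)^2*(l - 5)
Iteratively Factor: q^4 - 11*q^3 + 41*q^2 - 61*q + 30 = (q - 2)*(q^3 - 9*q^2 + 23*q - 15) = (q - 3)*(q - 2)*(q^2 - 6*q + 5) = (q - 3)*(q - 2)*(q - 1)*(q - 5)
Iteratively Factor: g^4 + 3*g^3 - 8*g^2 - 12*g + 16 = (g - 2)*(g^3 + 5*g^2 + 2*g - 8) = (g - 2)*(g + 4)*(g^2 + g - 2) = (g - 2)*(g - 1)*(g + 4)*(g + 2)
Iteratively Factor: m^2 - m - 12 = (m + 3)*(m - 4)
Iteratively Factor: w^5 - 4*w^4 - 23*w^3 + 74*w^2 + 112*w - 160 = (w - 5)*(w^4 + w^3 - 18*w^2 - 16*w + 32) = (w - 5)*(w + 4)*(w^3 - 3*w^2 - 6*w + 8) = (w - 5)*(w - 1)*(w + 4)*(w^2 - 2*w - 8) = (w - 5)*(w - 4)*(w - 1)*(w + 4)*(w + 2)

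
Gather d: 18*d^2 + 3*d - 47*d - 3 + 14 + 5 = 18*d^2 - 44*d + 16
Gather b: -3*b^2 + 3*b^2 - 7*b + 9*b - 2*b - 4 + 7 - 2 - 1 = 0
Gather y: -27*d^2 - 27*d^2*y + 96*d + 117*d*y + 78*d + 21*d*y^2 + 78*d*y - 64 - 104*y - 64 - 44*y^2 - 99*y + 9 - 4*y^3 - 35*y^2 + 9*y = -27*d^2 + 174*d - 4*y^3 + y^2*(21*d - 79) + y*(-27*d^2 + 195*d - 194) - 119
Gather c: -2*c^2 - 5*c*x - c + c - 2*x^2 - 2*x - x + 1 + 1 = -2*c^2 - 5*c*x - 2*x^2 - 3*x + 2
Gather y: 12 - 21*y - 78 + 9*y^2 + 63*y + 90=9*y^2 + 42*y + 24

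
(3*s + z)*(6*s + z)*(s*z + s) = 18*s^3*z + 18*s^3 + 9*s^2*z^2 + 9*s^2*z + s*z^3 + s*z^2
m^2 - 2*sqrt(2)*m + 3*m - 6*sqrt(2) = (m + 3)*(m - 2*sqrt(2))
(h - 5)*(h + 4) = h^2 - h - 20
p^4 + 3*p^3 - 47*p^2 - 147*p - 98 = (p - 7)*(p + 1)*(p + 2)*(p + 7)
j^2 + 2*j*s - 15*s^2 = (j - 3*s)*(j + 5*s)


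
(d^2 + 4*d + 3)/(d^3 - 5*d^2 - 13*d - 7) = (d + 3)/(d^2 - 6*d - 7)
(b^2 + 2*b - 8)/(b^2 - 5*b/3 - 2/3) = 3*(b + 4)/(3*b + 1)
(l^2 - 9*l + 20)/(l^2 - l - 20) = (l - 4)/(l + 4)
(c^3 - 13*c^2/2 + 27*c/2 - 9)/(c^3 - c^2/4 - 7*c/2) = 2*(2*c^2 - 9*c + 9)/(c*(4*c + 7))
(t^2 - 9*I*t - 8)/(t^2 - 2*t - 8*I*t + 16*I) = (t - I)/(t - 2)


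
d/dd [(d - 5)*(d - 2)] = 2*d - 7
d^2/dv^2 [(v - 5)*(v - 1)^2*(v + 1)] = 12*v^2 - 36*v + 8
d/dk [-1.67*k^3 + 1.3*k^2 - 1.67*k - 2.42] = -5.01*k^2 + 2.6*k - 1.67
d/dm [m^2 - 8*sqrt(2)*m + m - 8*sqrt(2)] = 2*m - 8*sqrt(2) + 1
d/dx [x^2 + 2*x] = 2*x + 2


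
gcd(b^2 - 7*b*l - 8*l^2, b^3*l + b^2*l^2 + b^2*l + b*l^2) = b + l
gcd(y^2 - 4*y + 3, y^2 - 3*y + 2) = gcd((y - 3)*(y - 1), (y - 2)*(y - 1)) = y - 1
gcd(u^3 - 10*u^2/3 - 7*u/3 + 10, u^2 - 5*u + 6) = u^2 - 5*u + 6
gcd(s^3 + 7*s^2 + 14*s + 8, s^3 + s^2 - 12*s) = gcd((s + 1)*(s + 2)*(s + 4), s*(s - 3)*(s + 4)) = s + 4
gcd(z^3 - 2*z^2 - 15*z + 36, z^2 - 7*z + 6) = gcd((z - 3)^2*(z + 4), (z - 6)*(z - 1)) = 1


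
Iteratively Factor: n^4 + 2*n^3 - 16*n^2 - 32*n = (n)*(n^3 + 2*n^2 - 16*n - 32) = n*(n + 4)*(n^2 - 2*n - 8) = n*(n + 2)*(n + 4)*(n - 4)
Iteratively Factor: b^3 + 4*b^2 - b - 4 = (b - 1)*(b^2 + 5*b + 4) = (b - 1)*(b + 4)*(b + 1)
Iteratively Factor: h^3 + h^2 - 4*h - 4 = (h - 2)*(h^2 + 3*h + 2) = (h - 2)*(h + 1)*(h + 2)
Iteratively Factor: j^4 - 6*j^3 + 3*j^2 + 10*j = (j)*(j^3 - 6*j^2 + 3*j + 10) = j*(j - 2)*(j^2 - 4*j - 5) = j*(j - 5)*(j - 2)*(j + 1)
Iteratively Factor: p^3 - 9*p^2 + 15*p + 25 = (p - 5)*(p^2 - 4*p - 5) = (p - 5)^2*(p + 1)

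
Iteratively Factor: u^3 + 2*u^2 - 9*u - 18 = (u + 3)*(u^2 - u - 6) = (u - 3)*(u + 3)*(u + 2)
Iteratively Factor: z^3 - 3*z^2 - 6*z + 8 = (z + 2)*(z^2 - 5*z + 4) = (z - 1)*(z + 2)*(z - 4)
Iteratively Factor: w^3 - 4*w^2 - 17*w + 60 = (w - 3)*(w^2 - w - 20) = (w - 3)*(w + 4)*(w - 5)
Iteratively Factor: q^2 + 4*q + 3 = (q + 1)*(q + 3)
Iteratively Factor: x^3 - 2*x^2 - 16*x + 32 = (x + 4)*(x^2 - 6*x + 8) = (x - 2)*(x + 4)*(x - 4)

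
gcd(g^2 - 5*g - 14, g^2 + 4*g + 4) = g + 2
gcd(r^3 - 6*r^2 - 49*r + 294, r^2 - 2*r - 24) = r - 6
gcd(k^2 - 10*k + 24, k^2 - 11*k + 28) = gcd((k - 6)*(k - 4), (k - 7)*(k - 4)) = k - 4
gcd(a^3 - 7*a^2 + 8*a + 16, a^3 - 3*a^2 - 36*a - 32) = a + 1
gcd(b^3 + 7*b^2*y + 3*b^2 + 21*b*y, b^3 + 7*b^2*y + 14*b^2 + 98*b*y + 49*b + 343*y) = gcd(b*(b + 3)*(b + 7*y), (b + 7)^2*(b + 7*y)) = b + 7*y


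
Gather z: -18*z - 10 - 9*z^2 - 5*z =-9*z^2 - 23*z - 10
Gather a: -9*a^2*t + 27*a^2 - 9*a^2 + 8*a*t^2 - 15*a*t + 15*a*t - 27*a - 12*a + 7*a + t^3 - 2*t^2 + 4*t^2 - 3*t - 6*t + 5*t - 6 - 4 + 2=a^2*(18 - 9*t) + a*(8*t^2 - 32) + t^3 + 2*t^2 - 4*t - 8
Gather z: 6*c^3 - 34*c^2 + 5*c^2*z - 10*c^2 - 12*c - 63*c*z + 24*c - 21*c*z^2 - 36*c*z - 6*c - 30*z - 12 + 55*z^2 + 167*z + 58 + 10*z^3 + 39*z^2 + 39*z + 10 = 6*c^3 - 44*c^2 + 6*c + 10*z^3 + z^2*(94 - 21*c) + z*(5*c^2 - 99*c + 176) + 56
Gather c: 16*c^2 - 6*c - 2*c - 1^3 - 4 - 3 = 16*c^2 - 8*c - 8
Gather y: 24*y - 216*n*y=y*(24 - 216*n)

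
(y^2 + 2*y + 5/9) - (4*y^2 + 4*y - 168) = -3*y^2 - 2*y + 1517/9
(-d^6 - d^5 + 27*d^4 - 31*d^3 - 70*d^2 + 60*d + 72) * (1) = -d^6 - d^5 + 27*d^4 - 31*d^3 - 70*d^2 + 60*d + 72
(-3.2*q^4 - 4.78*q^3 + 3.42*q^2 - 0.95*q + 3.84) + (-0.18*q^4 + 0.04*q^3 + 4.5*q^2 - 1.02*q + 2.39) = -3.38*q^4 - 4.74*q^3 + 7.92*q^2 - 1.97*q + 6.23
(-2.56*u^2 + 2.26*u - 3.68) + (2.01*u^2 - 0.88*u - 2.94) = -0.55*u^2 + 1.38*u - 6.62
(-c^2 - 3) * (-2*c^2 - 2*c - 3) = 2*c^4 + 2*c^3 + 9*c^2 + 6*c + 9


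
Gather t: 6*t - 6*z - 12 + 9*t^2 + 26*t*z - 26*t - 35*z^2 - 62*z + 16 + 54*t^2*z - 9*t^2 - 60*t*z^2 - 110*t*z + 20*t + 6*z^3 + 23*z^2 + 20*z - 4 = 54*t^2*z + t*(-60*z^2 - 84*z) + 6*z^3 - 12*z^2 - 48*z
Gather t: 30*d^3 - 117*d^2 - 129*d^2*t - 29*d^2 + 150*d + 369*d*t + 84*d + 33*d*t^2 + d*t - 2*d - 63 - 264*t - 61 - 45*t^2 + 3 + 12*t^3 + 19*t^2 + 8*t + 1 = 30*d^3 - 146*d^2 + 232*d + 12*t^3 + t^2*(33*d - 26) + t*(-129*d^2 + 370*d - 256) - 120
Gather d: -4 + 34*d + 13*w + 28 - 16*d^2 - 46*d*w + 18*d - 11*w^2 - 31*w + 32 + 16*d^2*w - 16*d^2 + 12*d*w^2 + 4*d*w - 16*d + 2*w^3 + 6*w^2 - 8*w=d^2*(16*w - 32) + d*(12*w^2 - 42*w + 36) + 2*w^3 - 5*w^2 - 26*w + 56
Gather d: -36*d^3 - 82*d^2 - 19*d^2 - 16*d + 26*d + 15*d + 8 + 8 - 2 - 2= -36*d^3 - 101*d^2 + 25*d + 12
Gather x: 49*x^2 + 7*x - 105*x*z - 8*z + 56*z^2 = 49*x^2 + x*(7 - 105*z) + 56*z^2 - 8*z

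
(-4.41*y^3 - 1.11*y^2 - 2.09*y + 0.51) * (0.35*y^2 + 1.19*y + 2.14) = -1.5435*y^5 - 5.6364*y^4 - 11.4898*y^3 - 4.684*y^2 - 3.8657*y + 1.0914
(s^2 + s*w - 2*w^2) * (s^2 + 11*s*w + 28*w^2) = s^4 + 12*s^3*w + 37*s^2*w^2 + 6*s*w^3 - 56*w^4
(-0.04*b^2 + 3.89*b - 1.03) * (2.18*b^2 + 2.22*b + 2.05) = -0.0872*b^4 + 8.3914*b^3 + 6.3084*b^2 + 5.6879*b - 2.1115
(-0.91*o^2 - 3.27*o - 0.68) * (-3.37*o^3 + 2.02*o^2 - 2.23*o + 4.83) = 3.0667*o^5 + 9.1817*o^4 - 2.2845*o^3 + 1.5232*o^2 - 14.2777*o - 3.2844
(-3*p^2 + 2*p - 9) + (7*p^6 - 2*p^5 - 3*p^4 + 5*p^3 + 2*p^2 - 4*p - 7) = 7*p^6 - 2*p^5 - 3*p^4 + 5*p^3 - p^2 - 2*p - 16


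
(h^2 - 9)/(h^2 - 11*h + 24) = (h + 3)/(h - 8)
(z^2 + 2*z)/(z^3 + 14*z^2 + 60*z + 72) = z/(z^2 + 12*z + 36)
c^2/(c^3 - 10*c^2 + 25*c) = c/(c^2 - 10*c + 25)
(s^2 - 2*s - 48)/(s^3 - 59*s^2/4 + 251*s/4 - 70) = 4*(s + 6)/(4*s^2 - 27*s + 35)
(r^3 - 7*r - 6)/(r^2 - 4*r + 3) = (r^2 + 3*r + 2)/(r - 1)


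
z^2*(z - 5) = z^3 - 5*z^2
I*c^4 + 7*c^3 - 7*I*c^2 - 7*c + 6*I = (c - 1)*(c - 6*I)*(c - I)*(I*c + I)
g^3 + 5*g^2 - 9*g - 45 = (g - 3)*(g + 3)*(g + 5)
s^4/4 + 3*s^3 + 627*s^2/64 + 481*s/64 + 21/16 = (s/4 + 1)*(s + 1/4)*(s + 3/4)*(s + 7)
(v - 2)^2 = v^2 - 4*v + 4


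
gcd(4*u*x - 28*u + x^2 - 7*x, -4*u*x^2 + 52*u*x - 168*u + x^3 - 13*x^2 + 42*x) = x - 7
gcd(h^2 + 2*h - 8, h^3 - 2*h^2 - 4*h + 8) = h - 2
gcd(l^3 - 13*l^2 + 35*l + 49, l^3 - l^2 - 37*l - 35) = l^2 - 6*l - 7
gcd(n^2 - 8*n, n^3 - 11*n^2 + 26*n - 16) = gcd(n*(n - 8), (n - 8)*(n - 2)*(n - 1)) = n - 8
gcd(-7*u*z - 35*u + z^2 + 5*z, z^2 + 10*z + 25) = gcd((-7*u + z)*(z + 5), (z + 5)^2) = z + 5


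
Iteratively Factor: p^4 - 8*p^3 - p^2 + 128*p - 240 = (p - 4)*(p^3 - 4*p^2 - 17*p + 60) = (p - 4)*(p - 3)*(p^2 - p - 20) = (p - 5)*(p - 4)*(p - 3)*(p + 4)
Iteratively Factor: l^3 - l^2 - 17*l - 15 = (l + 1)*(l^2 - 2*l - 15) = (l - 5)*(l + 1)*(l + 3)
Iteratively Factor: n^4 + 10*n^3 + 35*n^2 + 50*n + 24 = (n + 1)*(n^3 + 9*n^2 + 26*n + 24) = (n + 1)*(n + 4)*(n^2 + 5*n + 6) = (n + 1)*(n + 2)*(n + 4)*(n + 3)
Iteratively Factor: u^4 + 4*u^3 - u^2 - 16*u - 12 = (u + 3)*(u^3 + u^2 - 4*u - 4) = (u + 2)*(u + 3)*(u^2 - u - 2) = (u + 1)*(u + 2)*(u + 3)*(u - 2)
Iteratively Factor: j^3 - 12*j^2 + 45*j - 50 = (j - 5)*(j^2 - 7*j + 10) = (j - 5)^2*(j - 2)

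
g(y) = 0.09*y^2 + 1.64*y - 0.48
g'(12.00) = 3.80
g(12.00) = 32.16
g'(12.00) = 3.80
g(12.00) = 32.16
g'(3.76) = 2.32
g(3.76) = 6.96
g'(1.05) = 1.83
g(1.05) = 1.34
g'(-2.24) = 1.24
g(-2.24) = -3.70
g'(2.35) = 2.06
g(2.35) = 3.87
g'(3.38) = 2.25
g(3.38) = 6.09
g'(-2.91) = 1.12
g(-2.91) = -4.49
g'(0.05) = 1.65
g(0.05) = -0.40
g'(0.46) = 1.72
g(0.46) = 0.29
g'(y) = 0.18*y + 1.64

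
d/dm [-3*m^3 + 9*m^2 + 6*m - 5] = -9*m^2 + 18*m + 6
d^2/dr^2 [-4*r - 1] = 0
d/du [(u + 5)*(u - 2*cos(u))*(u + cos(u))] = -(u + 5)*(u - 2*cos(u))*(sin(u) - 1) + (u + 5)*(u + cos(u))*(2*sin(u) + 1) + (u - 2*cos(u))*(u + cos(u))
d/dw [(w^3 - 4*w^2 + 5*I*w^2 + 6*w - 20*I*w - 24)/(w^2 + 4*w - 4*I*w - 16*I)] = (w^4 + w^3*(8 - 8*I) + w^2*(-2 + 8*I) + w*(208 + 128*I) - 224 - 192*I)/(w^4 + w^3*(8 - 8*I) - 64*I*w^2 + w*(-128 - 128*I) - 256)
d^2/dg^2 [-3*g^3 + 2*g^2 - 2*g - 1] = 4 - 18*g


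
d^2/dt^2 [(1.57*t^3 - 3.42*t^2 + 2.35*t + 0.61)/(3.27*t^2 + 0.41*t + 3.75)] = (2.8421709430404e-14*t^5 - 5.6843418860808e-14*t^4 + 21.450602*t^3 + 305.245764*t^2 - 35.525538*t - 118.168918)/(34.965783*t^6 + 13.152267*t^5 + 121.944186*t^4 + 30.234671*t^3 + 139.84425*t^2 + 17.296875*t + 52.734375)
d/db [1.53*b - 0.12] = 1.53000000000000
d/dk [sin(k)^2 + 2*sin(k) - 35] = 2*(sin(k) + 1)*cos(k)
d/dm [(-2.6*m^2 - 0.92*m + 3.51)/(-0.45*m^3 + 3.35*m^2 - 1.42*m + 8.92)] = (-1.17*m^4 - 0.827999999999999*m^3 + 11.5125*m^2 - 69.901*m - 3.2222)/(0.2025*m^6 - 3.015*m^5 + 12.5005*m^4 - 17.542*m^3 + 61.7804*m^2 - 25.3328*m + 79.5664)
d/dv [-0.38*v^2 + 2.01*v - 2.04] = 2.01 - 0.76*v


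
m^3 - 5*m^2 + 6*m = m*(m - 3)*(m - 2)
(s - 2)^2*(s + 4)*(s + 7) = s^4 + 7*s^3 - 12*s^2 - 68*s + 112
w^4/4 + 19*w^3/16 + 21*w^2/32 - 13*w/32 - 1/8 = (w/4 + 1)*(w - 1/2)*(w + 1/4)*(w + 1)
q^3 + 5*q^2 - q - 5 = (q - 1)*(q + 1)*(q + 5)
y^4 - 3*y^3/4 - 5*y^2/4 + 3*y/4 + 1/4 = (y - 1)^2*(y + 1/4)*(y + 1)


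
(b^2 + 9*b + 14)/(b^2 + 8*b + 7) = (b + 2)/(b + 1)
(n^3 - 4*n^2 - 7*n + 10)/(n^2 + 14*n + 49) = (n^3 - 4*n^2 - 7*n + 10)/(n^2 + 14*n + 49)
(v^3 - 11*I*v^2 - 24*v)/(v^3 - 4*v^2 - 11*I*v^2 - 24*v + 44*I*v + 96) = v/(v - 4)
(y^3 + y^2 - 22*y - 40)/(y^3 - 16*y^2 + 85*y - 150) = (y^2 + 6*y + 8)/(y^2 - 11*y + 30)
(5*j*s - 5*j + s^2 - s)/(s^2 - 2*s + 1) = (5*j + s)/(s - 1)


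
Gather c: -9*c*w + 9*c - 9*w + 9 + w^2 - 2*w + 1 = c*(9 - 9*w) + w^2 - 11*w + 10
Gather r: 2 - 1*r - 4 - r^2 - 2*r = -r^2 - 3*r - 2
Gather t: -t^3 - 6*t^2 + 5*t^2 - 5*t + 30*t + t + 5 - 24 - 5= -t^3 - t^2 + 26*t - 24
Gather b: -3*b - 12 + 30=18 - 3*b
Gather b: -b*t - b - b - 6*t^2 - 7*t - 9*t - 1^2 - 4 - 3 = b*(-t - 2) - 6*t^2 - 16*t - 8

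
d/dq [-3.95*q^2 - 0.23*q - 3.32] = -7.9*q - 0.23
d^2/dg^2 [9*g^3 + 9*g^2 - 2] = 54*g + 18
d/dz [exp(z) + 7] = exp(z)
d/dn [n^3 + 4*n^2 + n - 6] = 3*n^2 + 8*n + 1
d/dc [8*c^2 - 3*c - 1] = 16*c - 3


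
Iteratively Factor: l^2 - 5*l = (l - 5)*(l)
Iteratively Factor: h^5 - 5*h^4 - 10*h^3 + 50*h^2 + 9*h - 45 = (h + 1)*(h^4 - 6*h^3 - 4*h^2 + 54*h - 45) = (h - 1)*(h + 1)*(h^3 - 5*h^2 - 9*h + 45) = (h - 3)*(h - 1)*(h + 1)*(h^2 - 2*h - 15) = (h - 5)*(h - 3)*(h - 1)*(h + 1)*(h + 3)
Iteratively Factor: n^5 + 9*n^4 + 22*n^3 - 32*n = (n + 4)*(n^4 + 5*n^3 + 2*n^2 - 8*n) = n*(n + 4)*(n^3 + 5*n^2 + 2*n - 8) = n*(n + 2)*(n + 4)*(n^2 + 3*n - 4) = n*(n - 1)*(n + 2)*(n + 4)*(n + 4)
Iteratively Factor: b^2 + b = (b)*(b + 1)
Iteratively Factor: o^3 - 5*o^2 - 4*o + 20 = (o - 2)*(o^2 - 3*o - 10) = (o - 2)*(o + 2)*(o - 5)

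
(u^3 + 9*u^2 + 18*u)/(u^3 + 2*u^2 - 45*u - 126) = u/(u - 7)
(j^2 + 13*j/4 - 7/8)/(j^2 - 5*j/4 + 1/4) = (j + 7/2)/(j - 1)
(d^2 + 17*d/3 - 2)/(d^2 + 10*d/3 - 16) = (3*d - 1)/(3*d - 8)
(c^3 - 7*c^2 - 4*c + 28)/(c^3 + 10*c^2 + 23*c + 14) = (c^2 - 9*c + 14)/(c^2 + 8*c + 7)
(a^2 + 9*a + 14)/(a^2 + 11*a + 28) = (a + 2)/(a + 4)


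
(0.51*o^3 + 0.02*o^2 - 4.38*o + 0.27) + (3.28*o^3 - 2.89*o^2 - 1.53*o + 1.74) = 3.79*o^3 - 2.87*o^2 - 5.91*o + 2.01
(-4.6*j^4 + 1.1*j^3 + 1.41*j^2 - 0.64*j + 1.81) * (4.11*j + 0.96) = -18.906*j^5 + 0.105000000000001*j^4 + 6.8511*j^3 - 1.2768*j^2 + 6.8247*j + 1.7376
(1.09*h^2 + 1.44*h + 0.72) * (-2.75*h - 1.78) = -2.9975*h^3 - 5.9002*h^2 - 4.5432*h - 1.2816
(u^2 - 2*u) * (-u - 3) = -u^3 - u^2 + 6*u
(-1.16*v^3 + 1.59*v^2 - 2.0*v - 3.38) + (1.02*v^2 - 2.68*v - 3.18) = -1.16*v^3 + 2.61*v^2 - 4.68*v - 6.56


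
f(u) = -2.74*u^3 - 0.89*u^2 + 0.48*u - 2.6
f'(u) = -8.22*u^2 - 1.78*u + 0.48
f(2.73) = -63.67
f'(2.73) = -65.64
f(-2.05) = 16.28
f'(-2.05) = -30.42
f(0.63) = -3.34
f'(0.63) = -3.90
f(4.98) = -360.69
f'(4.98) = -212.24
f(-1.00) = -1.23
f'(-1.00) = -5.96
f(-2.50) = 33.45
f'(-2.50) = -46.44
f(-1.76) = 8.74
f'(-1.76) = -21.85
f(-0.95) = -1.51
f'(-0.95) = -5.25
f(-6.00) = 554.32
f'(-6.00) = -284.76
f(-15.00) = 9037.45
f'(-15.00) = -1822.32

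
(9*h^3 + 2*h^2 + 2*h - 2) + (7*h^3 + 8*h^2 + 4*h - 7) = 16*h^3 + 10*h^2 + 6*h - 9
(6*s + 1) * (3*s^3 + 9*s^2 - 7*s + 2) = 18*s^4 + 57*s^3 - 33*s^2 + 5*s + 2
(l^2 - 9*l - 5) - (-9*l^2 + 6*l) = 10*l^2 - 15*l - 5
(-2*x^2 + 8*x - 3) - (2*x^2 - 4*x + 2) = -4*x^2 + 12*x - 5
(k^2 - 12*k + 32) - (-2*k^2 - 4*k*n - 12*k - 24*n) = 3*k^2 + 4*k*n + 24*n + 32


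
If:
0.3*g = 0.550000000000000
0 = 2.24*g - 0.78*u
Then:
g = 1.83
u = 5.26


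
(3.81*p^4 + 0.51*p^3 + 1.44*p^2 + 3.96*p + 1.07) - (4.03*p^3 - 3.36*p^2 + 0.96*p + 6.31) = 3.81*p^4 - 3.52*p^3 + 4.8*p^2 + 3.0*p - 5.24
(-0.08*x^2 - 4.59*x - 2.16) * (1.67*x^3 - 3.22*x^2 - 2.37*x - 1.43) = -0.1336*x^5 - 7.4077*x^4 + 11.3622*x^3 + 17.9479*x^2 + 11.6829*x + 3.0888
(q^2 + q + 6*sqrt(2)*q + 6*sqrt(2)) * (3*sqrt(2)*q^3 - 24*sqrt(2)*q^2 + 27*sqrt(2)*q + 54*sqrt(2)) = 3*sqrt(2)*q^5 - 21*sqrt(2)*q^4 + 36*q^4 - 252*q^3 + 3*sqrt(2)*q^3 + 36*q^2 + 81*sqrt(2)*q^2 + 54*sqrt(2)*q + 972*q + 648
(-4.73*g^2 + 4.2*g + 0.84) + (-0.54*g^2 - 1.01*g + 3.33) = -5.27*g^2 + 3.19*g + 4.17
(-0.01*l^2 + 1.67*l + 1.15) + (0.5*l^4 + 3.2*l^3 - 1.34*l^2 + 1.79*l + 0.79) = 0.5*l^4 + 3.2*l^3 - 1.35*l^2 + 3.46*l + 1.94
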